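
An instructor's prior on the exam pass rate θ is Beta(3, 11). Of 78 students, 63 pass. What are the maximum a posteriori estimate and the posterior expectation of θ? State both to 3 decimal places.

Posterior: Beta(3+63, 11+15) = Beta(66, 26).
Mode = (66−1)/(66+26−2) = 65/90 = 0.722.
Mean = 66/(66+26) = 66/92 = 0.717.
The mean is pulled below the mode by the posterior's left skew.

maximum a posteriori estimate = 0.722, posterior expectation = 0.717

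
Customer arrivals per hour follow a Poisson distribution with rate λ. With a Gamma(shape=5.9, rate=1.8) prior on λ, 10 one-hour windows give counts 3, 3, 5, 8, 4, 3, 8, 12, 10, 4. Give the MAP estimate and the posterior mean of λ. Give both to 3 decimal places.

Σ counts = 60. Posterior: Gamma(shape = 5.9+60 = 65.9, rate = 1.8+10 = 11.8).
Mode = (α−1)/β = 64.9/11.8 = 5.500.
Mean = α/β = 65.9/11.8 = 5.585.
Mean > mode: the posterior has a right tail.

MAP: 5.500. Posterior mean: 5.585.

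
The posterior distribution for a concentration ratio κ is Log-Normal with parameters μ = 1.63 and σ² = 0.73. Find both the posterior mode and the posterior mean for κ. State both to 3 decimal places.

MAP: 2.460. Posterior mean: 7.352.

Mode = exp(μ − σ²) = exp(0.90) = 2.460.
Mean = exp(μ + σ²/2) = exp(1.995) = 7.352.
Right-skewed posterior ⇒ mode < mean.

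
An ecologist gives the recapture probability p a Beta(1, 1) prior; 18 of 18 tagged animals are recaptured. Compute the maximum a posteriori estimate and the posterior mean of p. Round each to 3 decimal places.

MAP = 1.000, posterior mean = 0.950

Posterior: Beta(1+18, 1+0) = Beta(19, 1).
Since β = 1 ≤ 1 and α > 1, the Beta density is monotone increasing on [0,1]; the mode is at 1.
Mean = 19/(19+1) = 0.950.
Mode > mean: the posterior has a left tail.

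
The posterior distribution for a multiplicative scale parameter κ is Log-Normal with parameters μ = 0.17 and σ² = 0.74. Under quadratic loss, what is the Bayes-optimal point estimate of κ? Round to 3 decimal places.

Mode = exp(μ − σ²) = exp(-0.57) = 0.566.
Mean = exp(μ + σ²/2) = exp(0.540) = 1.716.
Quadratic loss ⇒ the optimal estimator is the posterior mean.

1.716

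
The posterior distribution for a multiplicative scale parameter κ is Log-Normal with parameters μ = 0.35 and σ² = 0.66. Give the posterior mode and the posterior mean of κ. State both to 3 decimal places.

Mode = exp(μ − σ²) = exp(-0.31) = 0.733.
Mean = exp(μ + σ²/2) = exp(0.680) = 1.974.

MAP = 0.733; posterior mean = 1.974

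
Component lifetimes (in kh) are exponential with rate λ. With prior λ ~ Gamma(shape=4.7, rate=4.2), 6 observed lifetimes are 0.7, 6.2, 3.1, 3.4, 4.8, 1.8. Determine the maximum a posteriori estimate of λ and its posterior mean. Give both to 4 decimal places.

Σ times = 20.0. Posterior: Gamma(shape = 4.7+6 = 10.7, rate = 4.2+20.0 = 24.2).
Mode = (α−1)/β = 9.7/24.2 = 0.4008.
Mean = α/β = 10.7/24.2 = 0.4421.
The mean is pulled above the mode by the posterior's right skew.

MAP: 0.4008. Posterior mean: 0.4421.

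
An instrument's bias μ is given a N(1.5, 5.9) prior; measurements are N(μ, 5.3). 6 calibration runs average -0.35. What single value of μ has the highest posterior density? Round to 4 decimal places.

-0.1091

Posterior for μ is Normal. Precision-weighted mean: (1/5.9·1.5 + 6/5.3·-0.35) / (1/5.9 + 6/5.3) = -0.1091.
A Normal posterior is symmetric, so mode = mean.
This is the posterior mode — the MAP estimate.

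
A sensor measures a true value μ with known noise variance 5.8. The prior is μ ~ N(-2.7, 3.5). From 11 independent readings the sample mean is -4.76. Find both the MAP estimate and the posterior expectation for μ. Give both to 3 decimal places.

Posterior for μ is Normal. Precision-weighted mean: (1/3.5·-2.7 + 11/5.8·-4.76) / (1/3.5 + 11/5.8) = -4.490.
A Normal posterior is symmetric, so mode = mean.

MAP = -4.490; posterior mean = -4.490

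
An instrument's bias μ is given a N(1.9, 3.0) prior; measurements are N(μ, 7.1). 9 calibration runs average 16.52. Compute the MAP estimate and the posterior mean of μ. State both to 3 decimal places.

μ_MAP = 13.476, E[μ|data] = 13.476

Posterior for μ is Normal. Precision-weighted mean: (1/3.0·1.9 + 9/7.1·16.52) / (1/3.0 + 9/7.1) = 13.476.
A Normal posterior is symmetric, so mode = mean.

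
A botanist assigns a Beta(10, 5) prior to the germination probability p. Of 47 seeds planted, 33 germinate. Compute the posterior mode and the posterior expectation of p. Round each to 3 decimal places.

Posterior: Beta(10+33, 5+14) = Beta(43, 19).
Mode = (43−1)/(43+19−2) = 42/60 = 0.700.
Mean = 43/(43+19) = 43/62 = 0.694.

p_MAP = 0.700, E[p|data] = 0.694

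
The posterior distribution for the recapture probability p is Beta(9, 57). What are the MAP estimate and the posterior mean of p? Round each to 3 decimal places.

Mode = (9−1)/(9+57−2) = 8/64 = 0.125.
Mean = 9/(9+57) = 9/66 = 0.136.
Mean > mode: the posterior has a right tail.

MAP = 0.125, posterior mean = 0.136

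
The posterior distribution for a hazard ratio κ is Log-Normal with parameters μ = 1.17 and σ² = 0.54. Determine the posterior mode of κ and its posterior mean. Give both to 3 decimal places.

Mode = exp(μ − σ²) = exp(0.63) = 1.878.
Mean = exp(μ + σ²/2) = exp(1.440) = 4.221.

κ_MAP = 1.878, E[κ|data] = 4.221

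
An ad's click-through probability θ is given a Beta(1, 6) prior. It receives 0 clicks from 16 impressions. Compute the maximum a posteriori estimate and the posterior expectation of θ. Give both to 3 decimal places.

MAP = 0.000; posterior mean = 0.043

Posterior: Beta(1+0, 6+16) = Beta(1, 22).
Since α = 1 ≤ 1 and β > 1, the Beta density is monotone decreasing on [0,1]; the mode is at 0.
Mean = 1/(1+22) = 0.043.
The mean is pulled above the mode by the posterior's right skew.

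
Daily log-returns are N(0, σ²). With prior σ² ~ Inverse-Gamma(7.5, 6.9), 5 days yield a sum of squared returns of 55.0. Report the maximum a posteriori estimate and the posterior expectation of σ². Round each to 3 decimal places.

σ²_MAP = 3.127, E[σ²|data] = 3.822

Posterior: Inverse-Gamma(shape = 7.5+5/2 = 10.0, scale = 6.9+55.0/2 = 34.4).
Mode = β/(α+1) = 34.4/11.0 = 3.127.
Mean = β/(α−1) = 34.4/9.0 = 3.822.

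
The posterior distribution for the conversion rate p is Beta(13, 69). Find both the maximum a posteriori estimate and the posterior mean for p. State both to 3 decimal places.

Mode = (13−1)/(13+69−2) = 12/80 = 0.150.
Mean = 13/(13+69) = 13/82 = 0.159.
Mean > mode: the posterior has a right tail.

p_MAP = 0.150, E[p|data] = 0.159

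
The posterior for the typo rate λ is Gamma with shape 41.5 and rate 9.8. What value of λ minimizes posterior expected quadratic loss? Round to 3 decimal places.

Mode = (α−1)/β = 40.5/9.8 = 4.133.
Mean = α/β = 41.5/9.8 = 4.235.
Quadratic loss ⇒ the optimal estimator is the posterior mean.

4.235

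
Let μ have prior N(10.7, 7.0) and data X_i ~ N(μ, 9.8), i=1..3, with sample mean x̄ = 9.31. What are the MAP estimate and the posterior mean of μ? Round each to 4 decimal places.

Posterior for μ is Normal. Precision-weighted mean: (1/7.0·10.7 + 3/9.8·9.31) / (1/7.0 + 3/9.8) = 9.7523.
A Normal posterior is symmetric, so mode = mean.

MAP = 9.7523; posterior mean = 9.7523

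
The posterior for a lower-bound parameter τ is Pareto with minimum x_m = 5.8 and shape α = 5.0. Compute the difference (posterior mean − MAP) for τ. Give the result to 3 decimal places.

The Pareto density is strictly decreasing on [x_m, ∞), so the mode is x_m = 5.800.
Mean = α·x_m/(α−1) = 5.0·5.8/4.0 = 7.250.
Difference = 7.250 − 5.800 = 1.450.
Right-skewed posterior ⇒ mode < mean.

1.450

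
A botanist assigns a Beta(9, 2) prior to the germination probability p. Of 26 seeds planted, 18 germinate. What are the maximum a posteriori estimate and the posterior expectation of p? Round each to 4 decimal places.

p_MAP = 0.7429, E[p|data] = 0.7297

Posterior: Beta(9+18, 2+8) = Beta(27, 10).
Mode = (27−1)/(27+10−2) = 26/35 = 0.7429.
Mean = 27/(27+10) = 27/37 = 0.7297.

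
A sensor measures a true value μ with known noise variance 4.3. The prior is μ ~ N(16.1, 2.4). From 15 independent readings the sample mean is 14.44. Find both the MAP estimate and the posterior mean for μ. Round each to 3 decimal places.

MAP = 14.617; posterior mean = 14.617

Posterior for μ is Normal. Precision-weighted mean: (1/2.4·16.1 + 15/4.3·14.44) / (1/2.4 + 15/4.3) = 14.617.
A Normal posterior is symmetric, so mode = mean.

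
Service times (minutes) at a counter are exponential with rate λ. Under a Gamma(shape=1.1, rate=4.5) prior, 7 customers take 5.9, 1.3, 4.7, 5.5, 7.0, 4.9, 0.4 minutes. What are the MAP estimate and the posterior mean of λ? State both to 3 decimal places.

MAP = 0.208; posterior mean = 0.237

Σ times = 29.7. Posterior: Gamma(shape = 1.1+7 = 8.1, rate = 4.5+29.7 = 34.2).
Mode = (α−1)/β = 7.1/34.2 = 0.208.
Mean = α/β = 8.1/34.2 = 0.237.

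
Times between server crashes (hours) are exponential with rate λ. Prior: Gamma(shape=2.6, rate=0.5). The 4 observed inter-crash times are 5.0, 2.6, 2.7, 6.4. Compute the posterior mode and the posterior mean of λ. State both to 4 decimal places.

posterior mode = 0.3256, posterior mean = 0.3837

Σ times = 16.7. Posterior: Gamma(shape = 2.6+4 = 6.6, rate = 0.5+16.7 = 17.2).
Mode = (α−1)/β = 5.6/17.2 = 0.3256.
Mean = α/β = 6.6/17.2 = 0.3837.
The mean is pulled above the mode by the posterior's right skew.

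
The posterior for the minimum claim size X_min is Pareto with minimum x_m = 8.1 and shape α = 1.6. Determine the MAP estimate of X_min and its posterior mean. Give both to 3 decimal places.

The Pareto density is strictly decreasing on [x_m, ∞), so the mode is x_m = 8.100.
Mean = α·x_m/(α−1) = 1.6·8.1/0.6 = 21.600.
The mean is pulled above the mode by the posterior's right skew.

MAP = 8.100, posterior mean = 21.600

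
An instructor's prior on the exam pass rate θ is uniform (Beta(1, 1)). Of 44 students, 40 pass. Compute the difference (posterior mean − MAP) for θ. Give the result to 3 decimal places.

-0.018

Posterior: Beta(1+40, 1+4) = Beta(41, 5).
Mode = (41−1)/(41+5−2) = 40/44 = 0.909.
With a flat prior the MAP equals the MLE, 40/44.
Mean = 41/(41+5) = 41/46 = 0.891.
Difference = 0.891 − 0.909 = -0.018.
The posterior is left-skewed, so the mode exceeds the mean.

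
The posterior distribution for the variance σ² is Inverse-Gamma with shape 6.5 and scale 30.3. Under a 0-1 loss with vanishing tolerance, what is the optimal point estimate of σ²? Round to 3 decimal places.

4.040

Mode = β/(α+1) = 30.3/7.5 = 4.040.
Mean = β/(α−1) = 30.3/5.5 = 5.509.
This is the posterior mode — the MAP estimate.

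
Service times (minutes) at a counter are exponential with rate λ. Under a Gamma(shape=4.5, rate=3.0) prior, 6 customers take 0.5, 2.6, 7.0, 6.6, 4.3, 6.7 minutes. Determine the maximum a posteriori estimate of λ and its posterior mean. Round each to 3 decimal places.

Σ times = 27.7. Posterior: Gamma(shape = 4.5+6 = 10.5, rate = 3.0+27.7 = 30.7).
Mode = (α−1)/β = 9.5/30.7 = 0.309.
Mean = α/β = 10.5/30.7 = 0.342.

MAP = 0.309, posterior mean = 0.342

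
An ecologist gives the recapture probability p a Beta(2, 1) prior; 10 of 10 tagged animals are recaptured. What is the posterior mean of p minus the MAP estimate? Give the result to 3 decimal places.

-0.077

Posterior: Beta(2+10, 1+0) = Beta(12, 1).
Since β = 1 ≤ 1 and α > 1, the Beta density is monotone increasing on [0,1]; the mode is at 1.
Mean = 12/(12+1) = 0.923.
Difference = 0.923 − 1.000 = -0.077.
The posterior is left-skewed, so the mode exceeds the mean.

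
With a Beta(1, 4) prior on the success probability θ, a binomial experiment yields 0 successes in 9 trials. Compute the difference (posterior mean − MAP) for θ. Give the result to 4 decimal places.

0.0714

Posterior: Beta(1+0, 4+9) = Beta(1, 13).
Since α = 1 ≤ 1 and β > 1, the Beta density is monotone decreasing on [0,1]; the mode is at 0.
Mean = 1/(1+13) = 0.0714.
Difference = 0.0714 − 0.0000 = 0.0714.
The mean is pulled above the mode by the posterior's right skew.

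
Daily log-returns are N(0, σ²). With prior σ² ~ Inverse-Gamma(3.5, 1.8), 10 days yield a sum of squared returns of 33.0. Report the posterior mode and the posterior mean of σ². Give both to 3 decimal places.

Posterior: Inverse-Gamma(shape = 3.5+10/2 = 8.5, scale = 1.8+33.0/2 = 18.3).
Mode = β/(α+1) = 18.3/9.5 = 1.926.
Mean = β/(α−1) = 18.3/7.5 = 2.440.
Mean > mode: the posterior has a right tail.

MAP: 1.926. Posterior mean: 2.440.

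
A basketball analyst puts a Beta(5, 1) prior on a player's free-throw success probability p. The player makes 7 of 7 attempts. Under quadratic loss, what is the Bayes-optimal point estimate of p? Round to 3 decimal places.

Posterior: Beta(5+7, 1+0) = Beta(12, 1).
Since β = 1 ≤ 1 and α > 1, the Beta density is monotone increasing on [0,1]; the mode is at 1.
Mean = 12/(12+1) = 0.923.
Quadratic loss ⇒ the optimal estimator is the posterior mean.

0.923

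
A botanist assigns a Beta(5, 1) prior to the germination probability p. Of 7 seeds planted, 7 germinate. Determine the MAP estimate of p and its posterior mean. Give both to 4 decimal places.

MAP = 1.0000; posterior mean = 0.9231

Posterior: Beta(5+7, 1+0) = Beta(12, 1).
Since β = 1 ≤ 1 and α > 1, the Beta density is monotone increasing on [0,1]; the mode is at 1.
Mean = 12/(12+1) = 0.9231.
The mean is pulled below the mode by the posterior's left skew.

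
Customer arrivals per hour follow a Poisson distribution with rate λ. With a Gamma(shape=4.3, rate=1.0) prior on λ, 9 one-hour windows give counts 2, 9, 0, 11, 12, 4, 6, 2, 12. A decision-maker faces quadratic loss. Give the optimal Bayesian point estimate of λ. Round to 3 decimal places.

6.230

Σ counts = 58. Posterior: Gamma(shape = 4.3+58 = 62.3, rate = 1.0+9 = 10.0).
Mode = (α−1)/β = 61.3/10.0 = 6.130.
Mean = α/β = 62.3/10.0 = 6.230.
Quadratic loss ⇒ the optimal estimator is the posterior mean.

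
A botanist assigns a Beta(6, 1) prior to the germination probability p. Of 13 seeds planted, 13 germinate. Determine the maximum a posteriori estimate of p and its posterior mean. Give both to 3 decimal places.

Posterior: Beta(6+13, 1+0) = Beta(19, 1).
Since β = 1 ≤ 1 and α > 1, the Beta density is monotone increasing on [0,1]; the mode is at 1.
Mean = 19/(19+1) = 0.950.
Mode > mean: the posterior has a left tail.

MAP: 1.000. Posterior mean: 0.950.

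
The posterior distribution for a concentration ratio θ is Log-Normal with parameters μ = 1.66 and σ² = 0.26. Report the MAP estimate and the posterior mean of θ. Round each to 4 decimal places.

MAP estimate = 4.0552, posterior mean = 5.9895

Mode = exp(μ − σ²) = exp(1.40) = 4.0552.
Mean = exp(μ + σ²/2) = exp(1.790) = 5.9895.
The mean is pulled above the mode by the posterior's right skew.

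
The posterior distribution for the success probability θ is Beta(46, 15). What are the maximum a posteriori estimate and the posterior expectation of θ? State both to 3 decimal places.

MAP = 0.763; posterior mean = 0.754

Mode = (46−1)/(46+15−2) = 45/59 = 0.763.
Mean = 46/(46+15) = 46/61 = 0.754.
The mean is pulled below the mode by the posterior's left skew.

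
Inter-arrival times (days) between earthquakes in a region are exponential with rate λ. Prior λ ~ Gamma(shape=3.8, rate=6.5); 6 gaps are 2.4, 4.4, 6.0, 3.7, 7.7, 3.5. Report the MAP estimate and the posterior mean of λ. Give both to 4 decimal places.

MAP: 0.2573. Posterior mean: 0.2865.

Σ times = 27.7. Posterior: Gamma(shape = 3.8+6 = 9.8, rate = 6.5+27.7 = 34.2).
Mode = (α−1)/β = 8.8/34.2 = 0.2573.
Mean = α/β = 9.8/34.2 = 0.2865.
Mean > mode: the posterior has a right tail.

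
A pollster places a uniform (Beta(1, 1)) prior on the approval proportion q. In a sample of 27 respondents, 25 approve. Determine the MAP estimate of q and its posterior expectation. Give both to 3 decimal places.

MAP: 0.926. Posterior mean: 0.897.

Posterior: Beta(1+25, 1+2) = Beta(26, 3).
Mode = (26−1)/(26+3−2) = 25/27 = 0.926.
Mean = 26/(26+3) = 26/29 = 0.897.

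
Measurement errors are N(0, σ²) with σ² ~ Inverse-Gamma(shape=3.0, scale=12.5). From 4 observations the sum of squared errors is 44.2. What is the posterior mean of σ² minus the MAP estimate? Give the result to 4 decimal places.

Posterior: Inverse-Gamma(shape = 3.0+4/2 = 5.0, scale = 12.5+44.2/2 = 34.6).
Mode = β/(α+1) = 34.6/6.0 = 5.7667.
Mean = β/(α−1) = 34.6/4.0 = 8.6500.
Difference = 8.6500 − 5.7667 = 2.8833.

2.8833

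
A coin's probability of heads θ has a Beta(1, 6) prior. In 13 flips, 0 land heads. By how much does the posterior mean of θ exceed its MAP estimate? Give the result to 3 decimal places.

0.050

Posterior: Beta(1+0, 6+13) = Beta(1, 19).
Since α = 1 ≤ 1 and β > 1, the Beta density is monotone decreasing on [0,1]; the mode is at 0.
Mean = 1/(1+19) = 0.050.
Difference = 0.050 − 0.000 = 0.050.
Right-skewed posterior ⇒ mode < mean.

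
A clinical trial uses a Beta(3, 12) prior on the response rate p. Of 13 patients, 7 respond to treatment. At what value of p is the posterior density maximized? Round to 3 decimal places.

0.346

Posterior: Beta(3+7, 12+6) = Beta(10, 18).
Mode = (10−1)/(10+18−2) = 9/26 = 0.346.
Mean = 10/(10+18) = 10/28 = 0.357.
This is the posterior mode — the MAP estimate.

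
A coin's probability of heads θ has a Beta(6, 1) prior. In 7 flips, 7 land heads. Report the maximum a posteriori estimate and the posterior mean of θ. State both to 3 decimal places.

Posterior: Beta(6+7, 1+0) = Beta(13, 1).
Since β = 1 ≤ 1 and α > 1, the Beta density is monotone increasing on [0,1]; the mode is at 1.
Mean = 13/(13+1) = 0.929.

MAP = 1.000; posterior mean = 0.929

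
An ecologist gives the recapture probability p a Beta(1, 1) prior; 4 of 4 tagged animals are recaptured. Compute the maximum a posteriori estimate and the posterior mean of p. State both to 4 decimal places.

MAP = 1.0000; posterior mean = 0.8333

Posterior: Beta(1+4, 1+0) = Beta(5, 1).
Since β = 1 ≤ 1 and α > 1, the Beta density is monotone increasing on [0,1]; the mode is at 1.
Mean = 5/(5+1) = 0.8333.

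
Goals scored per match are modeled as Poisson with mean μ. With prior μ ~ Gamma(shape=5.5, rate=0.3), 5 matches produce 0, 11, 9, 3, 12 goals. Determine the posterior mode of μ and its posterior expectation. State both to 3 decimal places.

MAP = 7.453; posterior mean = 7.642

Σ counts = 35. Posterior: Gamma(shape = 5.5+35 = 40.5, rate = 0.3+5 = 5.3).
Mode = (α−1)/β = 39.5/5.3 = 7.453.
Mean = α/β = 40.5/5.3 = 7.642.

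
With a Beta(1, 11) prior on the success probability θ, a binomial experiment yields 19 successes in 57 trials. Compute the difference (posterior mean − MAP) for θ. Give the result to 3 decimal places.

Posterior: Beta(1+19, 11+38) = Beta(20, 49).
Mode = (20−1)/(20+49−2) = 19/67 = 0.284.
Mean = 20/(20+49) = 20/69 = 0.290.
Difference = 0.290 − 0.284 = 0.006.

0.006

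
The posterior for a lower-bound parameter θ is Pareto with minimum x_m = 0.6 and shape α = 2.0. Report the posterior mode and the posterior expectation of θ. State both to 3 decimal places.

θ_MAP = 0.600, E[θ|data] = 1.200

The Pareto density is strictly decreasing on [x_m, ∞), so the mode is x_m = 0.600.
Mean = α·x_m/(α−1) = 2.0·0.6/1.0 = 1.200.
The posterior is right-skewed, so the mean exceeds the mode.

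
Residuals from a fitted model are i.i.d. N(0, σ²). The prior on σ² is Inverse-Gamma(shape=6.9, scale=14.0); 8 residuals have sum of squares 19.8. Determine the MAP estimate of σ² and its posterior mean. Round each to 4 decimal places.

σ²_MAP = 2.0084, E[σ²|data] = 2.4141

Posterior: Inverse-Gamma(shape = 6.9+8/2 = 10.9, scale = 14.0+19.8/2 = 23.9).
Mode = β/(α+1) = 23.9/11.9 = 2.0084.
Mean = β/(α−1) = 23.9/9.9 = 2.4141.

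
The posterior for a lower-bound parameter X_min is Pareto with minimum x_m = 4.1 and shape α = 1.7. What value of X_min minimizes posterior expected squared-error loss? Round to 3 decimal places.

The Pareto density is strictly decreasing on [x_m, ∞), so the mode is x_m = 4.100.
Mean = α·x_m/(α−1) = 1.7·4.1/0.7 = 9.957.
Squared-error loss ⇒ the optimal estimator is the posterior mean.

9.957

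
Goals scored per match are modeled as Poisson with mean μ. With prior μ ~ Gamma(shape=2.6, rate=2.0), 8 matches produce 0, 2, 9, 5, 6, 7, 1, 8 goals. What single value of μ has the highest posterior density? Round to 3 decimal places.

Σ counts = 38. Posterior: Gamma(shape = 2.6+38 = 40.6, rate = 2.0+8 = 10.0).
Mode = (α−1)/β = 39.6/10.0 = 3.960.
Mean = α/β = 40.6/10.0 = 4.060.
This is the posterior mode — the MAP estimate.

3.960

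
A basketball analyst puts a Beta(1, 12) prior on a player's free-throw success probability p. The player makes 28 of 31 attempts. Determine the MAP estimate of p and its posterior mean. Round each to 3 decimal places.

Posterior: Beta(1+28, 12+3) = Beta(29, 15).
Mode = (29−1)/(29+15−2) = 28/42 = 0.667.
Mean = 29/(29+15) = 29/44 = 0.659.
The posterior is left-skewed, so the mode exceeds the mean.

MAP: 0.667. Posterior mean: 0.659.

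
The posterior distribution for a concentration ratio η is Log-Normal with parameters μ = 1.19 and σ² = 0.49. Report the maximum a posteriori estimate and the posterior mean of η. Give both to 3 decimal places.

Mode = exp(μ − σ²) = exp(0.70) = 2.014.
Mean = exp(μ + σ²/2) = exp(1.435) = 4.200.

η_MAP = 2.014, E[η|data] = 4.200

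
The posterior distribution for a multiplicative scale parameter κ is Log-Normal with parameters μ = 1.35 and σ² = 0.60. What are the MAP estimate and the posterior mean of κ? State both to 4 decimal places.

κ_MAP = 2.1170, E[κ|data] = 5.2070

Mode = exp(μ − σ²) = exp(0.75) = 2.1170.
Mean = exp(μ + σ²/2) = exp(1.650) = 5.2070.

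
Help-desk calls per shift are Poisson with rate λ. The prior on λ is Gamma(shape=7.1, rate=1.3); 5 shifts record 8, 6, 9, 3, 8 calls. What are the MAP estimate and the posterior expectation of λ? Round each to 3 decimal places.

Σ counts = 34. Posterior: Gamma(shape = 7.1+34 = 41.1, rate = 1.3+5 = 6.3).
Mode = (α−1)/β = 40.1/6.3 = 6.365.
Mean = α/β = 41.1/6.3 = 6.524.
Right-skewed posterior ⇒ mode < mean.

MAP: 6.365. Posterior mean: 6.524.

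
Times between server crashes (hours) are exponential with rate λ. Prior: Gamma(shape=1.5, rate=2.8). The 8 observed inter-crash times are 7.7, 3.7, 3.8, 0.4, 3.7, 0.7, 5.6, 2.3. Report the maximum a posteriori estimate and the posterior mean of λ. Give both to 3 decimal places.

MAP = 0.277, posterior mean = 0.309

Σ times = 27.9. Posterior: Gamma(shape = 1.5+8 = 9.5, rate = 2.8+27.9 = 30.7).
Mode = (α−1)/β = 8.5/30.7 = 0.277.
Mean = α/β = 9.5/30.7 = 0.309.
The mean is pulled above the mode by the posterior's right skew.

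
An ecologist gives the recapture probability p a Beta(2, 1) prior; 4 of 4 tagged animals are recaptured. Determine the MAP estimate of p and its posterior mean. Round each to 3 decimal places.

MAP = 1.000; posterior mean = 0.857

Posterior: Beta(2+4, 1+0) = Beta(6, 1).
Since β = 1 ≤ 1 and α > 1, the Beta density is monotone increasing on [0,1]; the mode is at 1.
Mean = 6/(6+1) = 0.857.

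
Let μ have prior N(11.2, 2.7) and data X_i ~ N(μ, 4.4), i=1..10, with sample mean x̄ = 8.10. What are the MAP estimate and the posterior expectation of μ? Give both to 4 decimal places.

Posterior for μ is Normal. Precision-weighted mean: (1/2.7·11.2 + 10/4.4·8.10) / (1/2.7 + 10/4.4) = 8.5344.
A Normal posterior is symmetric, so mode = mean.

MAP = 8.5344, posterior mean = 8.5344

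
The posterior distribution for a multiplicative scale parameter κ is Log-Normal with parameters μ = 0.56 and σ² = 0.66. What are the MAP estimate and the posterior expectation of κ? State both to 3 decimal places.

Mode = exp(μ − σ²) = exp(-0.10) = 0.905.
Mean = exp(μ + σ²/2) = exp(0.890) = 2.435.
Right-skewed posterior ⇒ mode < mean.

MAP estimate = 0.905, posterior expectation = 2.435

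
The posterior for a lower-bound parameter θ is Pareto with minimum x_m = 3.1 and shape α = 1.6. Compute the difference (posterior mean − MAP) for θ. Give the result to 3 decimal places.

The Pareto density is strictly decreasing on [x_m, ∞), so the mode is x_m = 3.100.
Mean = α·x_m/(α−1) = 1.6·3.1/0.6 = 8.267.
Difference = 8.267 − 3.100 = 5.167.

5.167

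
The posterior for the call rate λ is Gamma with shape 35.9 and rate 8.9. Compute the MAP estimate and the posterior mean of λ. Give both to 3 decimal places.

Mode = (α−1)/β = 34.9/8.9 = 3.921.
Mean = α/β = 35.9/8.9 = 4.034.
Right-skewed posterior ⇒ mode < mean.

MAP = 3.921; posterior mean = 4.034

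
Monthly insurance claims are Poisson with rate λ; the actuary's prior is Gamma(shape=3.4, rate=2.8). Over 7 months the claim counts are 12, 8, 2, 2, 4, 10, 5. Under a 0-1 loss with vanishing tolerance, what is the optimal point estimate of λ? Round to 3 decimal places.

4.633

Σ counts = 43. Posterior: Gamma(shape = 3.4+43 = 46.4, rate = 2.8+7 = 9.8).
Mode = (α−1)/β = 45.4/9.8 = 4.633.
Mean = α/β = 46.4/9.8 = 4.735.
This is the posterior mode — the MAP estimate.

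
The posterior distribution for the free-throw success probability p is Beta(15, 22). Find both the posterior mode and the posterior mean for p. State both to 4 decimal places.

MAP = 0.4000, posterior mean = 0.4054

Mode = (15−1)/(15+22−2) = 14/35 = 0.4000.
Mean = 15/(15+22) = 15/37 = 0.4054.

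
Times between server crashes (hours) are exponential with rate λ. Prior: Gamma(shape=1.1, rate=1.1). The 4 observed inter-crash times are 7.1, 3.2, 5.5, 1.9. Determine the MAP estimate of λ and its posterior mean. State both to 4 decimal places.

Σ times = 17.7. Posterior: Gamma(shape = 1.1+4 = 5.1, rate = 1.1+17.7 = 18.8).
Mode = (α−1)/β = 4.1/18.8 = 0.2181.
Mean = α/β = 5.1/18.8 = 0.2713.
The posterior is right-skewed, so the mean exceeds the mode.

MAP = 0.2181, posterior mean = 0.2713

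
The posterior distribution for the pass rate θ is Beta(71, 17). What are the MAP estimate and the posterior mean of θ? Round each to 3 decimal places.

Mode = (71−1)/(71+17−2) = 70/86 = 0.814.
Mean = 71/(71+17) = 71/88 = 0.807.

MAP = 0.814, posterior mean = 0.807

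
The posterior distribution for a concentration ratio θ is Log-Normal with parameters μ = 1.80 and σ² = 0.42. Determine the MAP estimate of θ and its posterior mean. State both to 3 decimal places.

MAP estimate = 3.975, posterior mean = 7.463

Mode = exp(μ − σ²) = exp(1.38) = 3.975.
Mean = exp(μ + σ²/2) = exp(2.010) = 7.463.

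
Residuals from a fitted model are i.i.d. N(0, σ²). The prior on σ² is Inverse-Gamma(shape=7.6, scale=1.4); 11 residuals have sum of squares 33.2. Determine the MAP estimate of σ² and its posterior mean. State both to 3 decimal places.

MAP = 1.277, posterior mean = 1.488

Posterior: Inverse-Gamma(shape = 7.6+11/2 = 13.1, scale = 1.4+33.2/2 = 18.0).
Mode = β/(α+1) = 18.0/14.1 = 1.277.
Mean = β/(α−1) = 18.0/12.1 = 1.488.
Mean > mode: the posterior has a right tail.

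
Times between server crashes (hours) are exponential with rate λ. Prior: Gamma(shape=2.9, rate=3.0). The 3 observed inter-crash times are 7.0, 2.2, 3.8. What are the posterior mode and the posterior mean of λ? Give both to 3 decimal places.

λ_MAP = 0.306, E[λ|data] = 0.369

Σ times = 13.0. Posterior: Gamma(shape = 2.9+3 = 5.9, rate = 3.0+13.0 = 16.0).
Mode = (α−1)/β = 4.9/16.0 = 0.306.
Mean = α/β = 5.9/16.0 = 0.369.
Mean > mode: the posterior has a right tail.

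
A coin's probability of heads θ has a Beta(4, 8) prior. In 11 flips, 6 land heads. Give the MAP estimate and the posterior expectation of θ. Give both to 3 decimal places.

Posterior: Beta(4+6, 8+5) = Beta(10, 13).
Mode = (10−1)/(10+13−2) = 9/21 = 0.429.
Mean = 10/(10+13) = 10/23 = 0.435.

MAP estimate = 0.429, posterior expectation = 0.435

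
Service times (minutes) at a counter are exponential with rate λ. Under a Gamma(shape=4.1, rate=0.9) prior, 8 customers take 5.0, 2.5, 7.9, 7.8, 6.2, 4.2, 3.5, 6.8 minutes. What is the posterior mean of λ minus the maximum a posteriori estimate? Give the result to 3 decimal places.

0.022

Σ times = 43.9. Posterior: Gamma(shape = 4.1+8 = 12.1, rate = 0.9+43.9 = 44.8).
Mode = (α−1)/β = 11.1/44.8 = 0.248.
Mean = α/β = 12.1/44.8 = 0.270.
Difference = 0.270 − 0.248 = 0.022.
Right-skewed posterior ⇒ mode < mean.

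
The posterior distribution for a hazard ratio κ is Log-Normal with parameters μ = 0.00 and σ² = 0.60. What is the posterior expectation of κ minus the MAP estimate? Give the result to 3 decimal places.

0.801

Mode = exp(μ − σ²) = exp(-0.60) = 0.549.
Mean = exp(μ + σ²/2) = exp(0.300) = 1.350.
Difference = 1.350 − 0.549 = 0.801.
Right-skewed posterior ⇒ mode < mean.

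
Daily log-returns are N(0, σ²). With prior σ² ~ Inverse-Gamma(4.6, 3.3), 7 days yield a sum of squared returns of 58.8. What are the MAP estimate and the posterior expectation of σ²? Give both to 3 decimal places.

σ²_MAP = 3.593, E[σ²|data] = 4.606

Posterior: Inverse-Gamma(shape = 4.6+7/2 = 8.1, scale = 3.3+58.8/2 = 32.7).
Mode = β/(α+1) = 32.7/9.1 = 3.593.
Mean = β/(α−1) = 32.7/7.1 = 4.606.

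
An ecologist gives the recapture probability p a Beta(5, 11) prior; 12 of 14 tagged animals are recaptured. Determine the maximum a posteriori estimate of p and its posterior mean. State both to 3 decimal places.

Posterior: Beta(5+12, 11+2) = Beta(17, 13).
Mode = (17−1)/(17+13−2) = 16/28 = 0.571.
Mean = 17/(17+13) = 17/30 = 0.567.

p_MAP = 0.571, E[p|data] = 0.567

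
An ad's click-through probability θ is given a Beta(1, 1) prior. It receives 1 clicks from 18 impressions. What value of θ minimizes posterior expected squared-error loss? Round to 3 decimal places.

Posterior: Beta(1+1, 1+17) = Beta(2, 18).
Mode = (2−1)/(2+18−2) = 1/18 = 0.056.
With a flat prior the MAP equals the MLE, 1/18.
Mean = 2/(2+18) = 2/20 = 0.100.
Squared-error loss ⇒ the optimal estimator is the posterior mean.

0.100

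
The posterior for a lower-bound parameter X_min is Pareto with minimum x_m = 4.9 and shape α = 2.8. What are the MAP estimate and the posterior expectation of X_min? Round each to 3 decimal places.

X_min_MAP = 4.900, E[X_min|data] = 7.622

The Pareto density is strictly decreasing on [x_m, ∞), so the mode is x_m = 4.900.
Mean = α·x_m/(α−1) = 2.8·4.9/1.8 = 7.622.
Mean > mode: the posterior has a right tail.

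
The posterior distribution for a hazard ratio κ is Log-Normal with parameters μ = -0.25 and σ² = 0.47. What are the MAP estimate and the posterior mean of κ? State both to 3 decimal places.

Mode = exp(μ − σ²) = exp(-0.72) = 0.487.
Mean = exp(μ + σ²/2) = exp(-0.015) = 0.985.
The posterior is right-skewed, so the mean exceeds the mode.

MAP = 0.487, posterior mean = 0.985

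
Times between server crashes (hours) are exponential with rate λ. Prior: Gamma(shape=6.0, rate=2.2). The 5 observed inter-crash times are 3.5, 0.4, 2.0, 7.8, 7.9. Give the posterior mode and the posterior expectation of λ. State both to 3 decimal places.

Σ times = 21.6. Posterior: Gamma(shape = 6.0+5 = 11.0, rate = 2.2+21.6 = 23.8).
Mode = (α−1)/β = 10.0/23.8 = 0.420.
Mean = α/β = 11.0/23.8 = 0.462.
Right-skewed posterior ⇒ mode < mean.

MAP = 0.420; posterior mean = 0.462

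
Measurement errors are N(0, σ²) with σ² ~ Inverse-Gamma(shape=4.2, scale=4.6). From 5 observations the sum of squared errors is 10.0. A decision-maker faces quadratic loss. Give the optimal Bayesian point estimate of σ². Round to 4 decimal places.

1.6842

Posterior: Inverse-Gamma(shape = 4.2+5/2 = 6.7, scale = 4.6+10.0/2 = 9.6).
Mode = β/(α+1) = 9.6/7.7 = 1.2468.
Mean = β/(α−1) = 9.6/5.7 = 1.6842.
Quadratic loss ⇒ the optimal estimator is the posterior mean.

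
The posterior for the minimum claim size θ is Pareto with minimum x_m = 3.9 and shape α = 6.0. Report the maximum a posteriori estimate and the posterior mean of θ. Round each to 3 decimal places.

MAP = 3.900; posterior mean = 4.680

The Pareto density is strictly decreasing on [x_m, ∞), so the mode is x_m = 3.900.
Mean = α·x_m/(α−1) = 6.0·3.9/5.0 = 4.680.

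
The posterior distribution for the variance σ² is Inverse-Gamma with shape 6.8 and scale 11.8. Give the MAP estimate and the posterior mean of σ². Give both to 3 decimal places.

Mode = β/(α+1) = 11.8/7.8 = 1.513.
Mean = β/(α−1) = 11.8/5.8 = 2.034.
Right-skewed posterior ⇒ mode < mean.

MAP estimate = 1.513, posterior mean = 2.034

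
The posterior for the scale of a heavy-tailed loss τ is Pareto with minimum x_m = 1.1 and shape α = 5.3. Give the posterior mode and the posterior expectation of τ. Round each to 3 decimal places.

MAP = 1.100; posterior mean = 1.356

The Pareto density is strictly decreasing on [x_m, ∞), so the mode is x_m = 1.100.
Mean = α·x_m/(α−1) = 5.3·1.1/4.3 = 1.356.
The posterior is right-skewed, so the mean exceeds the mode.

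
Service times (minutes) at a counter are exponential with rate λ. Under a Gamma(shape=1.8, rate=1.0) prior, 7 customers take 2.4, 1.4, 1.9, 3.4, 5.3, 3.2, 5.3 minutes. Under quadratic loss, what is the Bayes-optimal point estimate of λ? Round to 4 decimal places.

0.3682

Σ times = 22.9. Posterior: Gamma(shape = 1.8+7 = 8.8, rate = 1.0+22.9 = 23.9).
Mode = (α−1)/β = 7.8/23.9 = 0.3264.
Mean = α/β = 8.8/23.9 = 0.3682.
Quadratic loss ⇒ the optimal estimator is the posterior mean.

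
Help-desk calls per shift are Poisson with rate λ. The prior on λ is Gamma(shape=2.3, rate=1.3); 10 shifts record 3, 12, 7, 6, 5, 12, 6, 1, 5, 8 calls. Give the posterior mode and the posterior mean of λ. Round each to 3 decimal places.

MAP = 5.867, posterior mean = 5.956

Σ counts = 65. Posterior: Gamma(shape = 2.3+65 = 67.3, rate = 1.3+10 = 11.3).
Mode = (α−1)/β = 66.3/11.3 = 5.867.
Mean = α/β = 67.3/11.3 = 5.956.
The posterior is right-skewed, so the mean exceeds the mode.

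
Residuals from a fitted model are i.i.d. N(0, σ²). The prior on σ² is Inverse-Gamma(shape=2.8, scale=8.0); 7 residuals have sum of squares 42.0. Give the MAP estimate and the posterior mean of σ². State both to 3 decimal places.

MAP estimate = 3.973, posterior mean = 5.472

Posterior: Inverse-Gamma(shape = 2.8+7/2 = 6.3, scale = 8.0+42.0/2 = 29.0).
Mode = β/(α+1) = 29.0/7.3 = 3.973.
Mean = β/(α−1) = 29.0/5.3 = 5.472.
Right-skewed posterior ⇒ mode < mean.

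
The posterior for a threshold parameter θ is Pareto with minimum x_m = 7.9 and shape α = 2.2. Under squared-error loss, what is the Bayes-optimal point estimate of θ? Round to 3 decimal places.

The Pareto density is strictly decreasing on [x_m, ∞), so the mode is x_m = 7.900.
Mean = α·x_m/(α−1) = 2.2·7.9/1.2 = 14.483.
Squared-error loss ⇒ the optimal estimator is the posterior mean.

14.483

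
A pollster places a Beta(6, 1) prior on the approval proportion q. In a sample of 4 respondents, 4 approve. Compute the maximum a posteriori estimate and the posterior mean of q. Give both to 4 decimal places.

q_MAP = 1.0000, E[q|data] = 0.9091

Posterior: Beta(6+4, 1+0) = Beta(10, 1).
Since β = 1 ≤ 1 and α > 1, the Beta density is monotone increasing on [0,1]; the mode is at 1.
Mean = 10/(10+1) = 0.9091.
The mean is pulled below the mode by the posterior's left skew.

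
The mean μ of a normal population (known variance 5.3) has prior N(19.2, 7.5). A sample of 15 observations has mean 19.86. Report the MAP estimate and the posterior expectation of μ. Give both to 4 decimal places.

Posterior for μ is Normal. Precision-weighted mean: (1/7.5·19.2 + 15/5.3·19.86) / (1/7.5 + 15/5.3) = 19.8303.
A Normal posterior is symmetric, so mode = mean.

μ_MAP = 19.8303, E[μ|data] = 19.8303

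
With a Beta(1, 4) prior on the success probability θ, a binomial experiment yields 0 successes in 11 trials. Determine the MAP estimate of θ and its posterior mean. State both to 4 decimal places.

Posterior: Beta(1+0, 4+11) = Beta(1, 15).
Since α = 1 ≤ 1 and β > 1, the Beta density is monotone decreasing on [0,1]; the mode is at 0.
Mean = 1/(1+15) = 0.0625.
The mean is pulled above the mode by the posterior's right skew.

MAP = 0.0000; posterior mean = 0.0625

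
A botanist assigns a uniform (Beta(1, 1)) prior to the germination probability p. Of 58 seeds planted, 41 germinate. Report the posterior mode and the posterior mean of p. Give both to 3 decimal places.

MAP = 0.707, posterior mean = 0.700

Posterior: Beta(1+41, 1+17) = Beta(42, 18).
Mode = (42−1)/(42+18−2) = 41/58 = 0.707.
Mean = 42/(42+18) = 42/60 = 0.700.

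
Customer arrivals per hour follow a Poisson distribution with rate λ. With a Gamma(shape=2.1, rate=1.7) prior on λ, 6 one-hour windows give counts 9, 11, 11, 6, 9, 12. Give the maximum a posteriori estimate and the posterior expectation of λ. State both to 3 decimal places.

Σ counts = 58. Posterior: Gamma(shape = 2.1+58 = 60.1, rate = 1.7+6 = 7.7).
Mode = (α−1)/β = 59.1/7.7 = 7.675.
Mean = α/β = 60.1/7.7 = 7.805.
Right-skewed posterior ⇒ mode < mean.

λ_MAP = 7.675, E[λ|data] = 7.805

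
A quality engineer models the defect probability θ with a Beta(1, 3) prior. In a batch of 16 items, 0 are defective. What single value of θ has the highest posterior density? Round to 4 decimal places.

0.0000

Posterior: Beta(1+0, 3+16) = Beta(1, 19).
Since α = 1 ≤ 1 and β > 1, the Beta density is monotone decreasing on [0,1]; the mode is at 0.
Mean = 1/(1+19) = 0.0500.
This is the posterior mode — the MAP estimate.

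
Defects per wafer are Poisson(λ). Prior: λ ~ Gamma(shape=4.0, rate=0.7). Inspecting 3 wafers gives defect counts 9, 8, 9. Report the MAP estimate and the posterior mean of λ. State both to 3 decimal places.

MAP: 7.838. Posterior mean: 8.108.

Σ counts = 26. Posterior: Gamma(shape = 4.0+26 = 30.0, rate = 0.7+3 = 3.7).
Mode = (α−1)/β = 29.0/3.7 = 7.838.
Mean = α/β = 30.0/3.7 = 8.108.
The mean is pulled above the mode by the posterior's right skew.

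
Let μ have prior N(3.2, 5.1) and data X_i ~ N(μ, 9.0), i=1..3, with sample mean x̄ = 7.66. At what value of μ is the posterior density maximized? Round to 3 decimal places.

Posterior for μ is Normal. Precision-weighted mean: (1/5.1·3.2 + 3/9.0·7.66) / (1/5.1 + 3/9.0) = 6.008.
A Normal posterior is symmetric, so mode = mean.
This is the posterior mode — the MAP estimate.

6.008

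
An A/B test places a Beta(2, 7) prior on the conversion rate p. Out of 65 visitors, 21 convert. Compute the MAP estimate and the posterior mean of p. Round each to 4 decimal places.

MAP estimate = 0.3056, posterior mean = 0.3108

Posterior: Beta(2+21, 7+44) = Beta(23, 51).
Mode = (23−1)/(23+51−2) = 22/72 = 0.3056.
Mean = 23/(23+51) = 23/74 = 0.3108.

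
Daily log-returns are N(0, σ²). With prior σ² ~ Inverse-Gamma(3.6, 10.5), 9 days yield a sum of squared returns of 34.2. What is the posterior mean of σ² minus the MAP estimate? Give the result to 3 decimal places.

0.854

Posterior: Inverse-Gamma(shape = 3.6+9/2 = 8.1, scale = 10.5+34.2/2 = 27.6).
Mode = β/(α+1) = 27.6/9.1 = 3.033.
Mean = β/(α−1) = 27.6/7.1 = 3.887.
Difference = 3.887 − 3.033 = 0.854.
Right-skewed posterior ⇒ mode < mean.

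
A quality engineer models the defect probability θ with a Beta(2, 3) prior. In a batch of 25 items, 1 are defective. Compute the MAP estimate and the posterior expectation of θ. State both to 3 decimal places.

MAP = 0.071; posterior mean = 0.100

Posterior: Beta(2+1, 3+24) = Beta(3, 27).
Mode = (3−1)/(3+27−2) = 2/28 = 0.071.
Mean = 3/(3+27) = 3/30 = 0.100.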